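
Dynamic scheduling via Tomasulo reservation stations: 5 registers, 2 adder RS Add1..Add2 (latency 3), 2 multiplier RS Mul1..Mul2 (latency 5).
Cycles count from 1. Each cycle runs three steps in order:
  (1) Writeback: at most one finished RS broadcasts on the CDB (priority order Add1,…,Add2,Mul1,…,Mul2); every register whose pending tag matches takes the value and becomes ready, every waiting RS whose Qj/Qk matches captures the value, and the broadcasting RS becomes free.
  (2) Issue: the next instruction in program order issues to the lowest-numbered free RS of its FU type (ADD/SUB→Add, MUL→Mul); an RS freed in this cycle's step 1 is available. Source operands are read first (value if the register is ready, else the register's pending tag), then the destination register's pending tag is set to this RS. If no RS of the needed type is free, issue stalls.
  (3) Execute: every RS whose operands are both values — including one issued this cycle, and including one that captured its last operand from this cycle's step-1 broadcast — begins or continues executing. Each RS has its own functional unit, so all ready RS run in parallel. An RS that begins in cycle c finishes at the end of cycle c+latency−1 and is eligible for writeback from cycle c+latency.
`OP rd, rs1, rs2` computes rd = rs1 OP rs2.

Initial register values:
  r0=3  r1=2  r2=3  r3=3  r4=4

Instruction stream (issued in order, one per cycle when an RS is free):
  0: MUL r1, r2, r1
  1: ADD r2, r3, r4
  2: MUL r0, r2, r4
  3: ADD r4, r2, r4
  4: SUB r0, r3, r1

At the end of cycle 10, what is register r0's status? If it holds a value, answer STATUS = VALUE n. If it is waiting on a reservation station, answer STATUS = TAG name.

c1: issue MUL r1<-Mul1 | r0:3,r1:Mul1,r2:3,r3:3,r4:4
c2: issue ADD r2<-Add1 | r0:3,r1:Mul1,r2:Add1,r3:3,r4:4
c3: issue MUL r0<-Mul2 | r0:Mul2,r1:Mul1,r2:Add1,r3:3,r4:4
c4: issue ADD r4<-Add2 | r0:Mul2,r1:Mul1,r2:Add1,r3:3,r4:Add2
c5: CDB Add1=7; issue SUB r0<-Add1 | r0:Add1,r1:Mul1,r2:7,r3:3,r4:Add2
c6: CDB Mul1=6 | r0:Add1,r1:6,r2:7,r3:3,r4:Add2
c7: - | r0:Add1,r1:6,r2:7,r3:3,r4:Add2
c8: CDB Add2=11 | r0:Add1,r1:6,r2:7,r3:3,r4:11
c9: CDB Add1=-3 | r0:-3,r1:6,r2:7,r3:3,r4:11
c10: CDB Mul2=28 | r0:-3,r1:6,r2:7,r3:3,r4:11

STATUS = VALUE -3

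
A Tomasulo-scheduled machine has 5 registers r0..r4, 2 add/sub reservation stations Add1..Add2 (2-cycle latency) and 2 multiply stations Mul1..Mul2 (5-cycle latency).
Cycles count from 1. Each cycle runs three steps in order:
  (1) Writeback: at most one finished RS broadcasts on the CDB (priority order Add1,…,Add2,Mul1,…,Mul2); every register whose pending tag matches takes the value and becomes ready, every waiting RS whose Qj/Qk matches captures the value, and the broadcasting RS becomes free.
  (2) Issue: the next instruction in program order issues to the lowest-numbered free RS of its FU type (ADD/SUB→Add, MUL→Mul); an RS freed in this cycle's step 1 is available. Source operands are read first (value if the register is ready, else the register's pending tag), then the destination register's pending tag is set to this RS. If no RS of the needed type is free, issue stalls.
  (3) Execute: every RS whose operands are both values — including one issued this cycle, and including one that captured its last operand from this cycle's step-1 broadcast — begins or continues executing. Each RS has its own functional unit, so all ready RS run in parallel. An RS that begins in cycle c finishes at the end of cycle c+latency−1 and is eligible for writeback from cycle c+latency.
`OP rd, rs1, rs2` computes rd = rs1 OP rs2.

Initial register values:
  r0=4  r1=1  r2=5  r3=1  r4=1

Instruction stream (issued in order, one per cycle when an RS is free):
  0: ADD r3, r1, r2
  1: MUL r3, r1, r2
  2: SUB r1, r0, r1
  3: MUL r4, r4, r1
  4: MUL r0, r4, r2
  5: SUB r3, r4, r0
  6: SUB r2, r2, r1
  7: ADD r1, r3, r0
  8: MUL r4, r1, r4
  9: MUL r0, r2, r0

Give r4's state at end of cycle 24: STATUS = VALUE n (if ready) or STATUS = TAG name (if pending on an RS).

cycle 1: issue ADD r3<-Add1 // r0:4,r1:1,r2:5,r3:Add1,r4:1
cycle 2: issue MUL r3<-Mul1 // r0:4,r1:1,r2:5,r3:Mul1,r4:1
cycle 3: CDB Add1=6; issue SUB r1<-Add1 // r0:4,r1:Add1,r2:5,r3:Mul1,r4:1
cycle 4: issue MUL r4<-Mul2 // r0:4,r1:Add1,r2:5,r3:Mul1,r4:Mul2
cycle 5: CDB Add1=3; stall // r0:4,r1:3,r2:5,r3:Mul1,r4:Mul2
cycle 6: stall // r0:4,r1:3,r2:5,r3:Mul1,r4:Mul2
cycle 7: CDB Mul1=5; issue MUL r0<-Mul1 // r0:Mul1,r1:3,r2:5,r3:5,r4:Mul2
cycle 8: issue SUB r3<-Add1 // r0:Mul1,r1:3,r2:5,r3:Add1,r4:Mul2
cycle 9: issue SUB r2<-Add2 // r0:Mul1,r1:3,r2:Add2,r3:Add1,r4:Mul2
cycle 10: CDB Mul2=3; stall // r0:Mul1,r1:3,r2:Add2,r3:Add1,r4:3
cycle 11: CDB Add2=2; issue ADD r1<-Add2 // r0:Mul1,r1:Add2,r2:2,r3:Add1,r4:3
cycle 12: issue MUL r4<-Mul2 // r0:Mul1,r1:Add2,r2:2,r3:Add1,r4:Mul2
cycle 13: stall // r0:Mul1,r1:Add2,r2:2,r3:Add1,r4:Mul2
cycle 14: stall // r0:Mul1,r1:Add2,r2:2,r3:Add1,r4:Mul2
cycle 15: CDB Mul1=15; issue MUL r0<-Mul1 // r0:Mul1,r1:Add2,r2:2,r3:Add1,r4:Mul2
cycle 16: - // r0:Mul1,r1:Add2,r2:2,r3:Add1,r4:Mul2
cycle 17: CDB Add1=-12 // r0:Mul1,r1:Add2,r2:2,r3:-12,r4:Mul2
cycle 18: - // r0:Mul1,r1:Add2,r2:2,r3:-12,r4:Mul2
cycle 19: CDB Add2=3 // r0:Mul1,r1:3,r2:2,r3:-12,r4:Mul2
cycle 20: CDB Mul1=30 // r0:30,r1:3,r2:2,r3:-12,r4:Mul2
cycle 21: - // r0:30,r1:3,r2:2,r3:-12,r4:Mul2
cycle 22: - // r0:30,r1:3,r2:2,r3:-12,r4:Mul2
cycle 23: - // r0:30,r1:3,r2:2,r3:-12,r4:Mul2
cycle 24: CDB Mul2=9 // r0:30,r1:3,r2:2,r3:-12,r4:9

STATUS = VALUE 9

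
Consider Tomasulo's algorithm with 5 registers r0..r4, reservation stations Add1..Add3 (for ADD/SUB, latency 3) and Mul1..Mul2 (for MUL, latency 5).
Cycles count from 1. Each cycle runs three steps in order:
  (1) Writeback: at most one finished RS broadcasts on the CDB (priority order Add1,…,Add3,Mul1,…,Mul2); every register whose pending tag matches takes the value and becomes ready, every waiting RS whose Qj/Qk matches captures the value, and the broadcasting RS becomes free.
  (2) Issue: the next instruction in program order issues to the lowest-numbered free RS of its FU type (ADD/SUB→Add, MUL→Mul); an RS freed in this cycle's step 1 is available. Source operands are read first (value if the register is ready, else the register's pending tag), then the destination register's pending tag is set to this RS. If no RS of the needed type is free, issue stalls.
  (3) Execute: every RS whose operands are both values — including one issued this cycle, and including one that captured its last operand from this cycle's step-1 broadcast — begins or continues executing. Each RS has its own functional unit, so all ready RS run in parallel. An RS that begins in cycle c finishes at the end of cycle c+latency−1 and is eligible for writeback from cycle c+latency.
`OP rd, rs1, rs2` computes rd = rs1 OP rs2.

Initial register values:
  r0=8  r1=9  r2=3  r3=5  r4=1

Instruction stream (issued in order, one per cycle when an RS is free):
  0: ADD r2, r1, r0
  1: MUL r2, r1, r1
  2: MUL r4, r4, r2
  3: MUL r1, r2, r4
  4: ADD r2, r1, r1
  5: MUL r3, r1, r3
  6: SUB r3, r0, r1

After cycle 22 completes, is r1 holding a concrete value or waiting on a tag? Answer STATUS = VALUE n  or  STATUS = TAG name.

STATUS = VALUE 6561

cycle 1: issue ADD r2<-Add1 // r0:8,r1:9,r2:Add1,r3:5,r4:1
cycle 2: issue MUL r2<-Mul1 // r0:8,r1:9,r2:Mul1,r3:5,r4:1
cycle 3: issue MUL r4<-Mul2 // r0:8,r1:9,r2:Mul1,r3:5,r4:Mul2
cycle 4: CDB Add1=17; stall // r0:8,r1:9,r2:Mul1,r3:5,r4:Mul2
cycle 5: stall // r0:8,r1:9,r2:Mul1,r3:5,r4:Mul2
cycle 6: stall // r0:8,r1:9,r2:Mul1,r3:5,r4:Mul2
cycle 7: CDB Mul1=81; issue MUL r1<-Mul1 // r0:8,r1:Mul1,r2:81,r3:5,r4:Mul2
cycle 8: issue ADD r2<-Add1 // r0:8,r1:Mul1,r2:Add1,r3:5,r4:Mul2
cycle 9: stall // r0:8,r1:Mul1,r2:Add1,r3:5,r4:Mul2
cycle 10: stall // r0:8,r1:Mul1,r2:Add1,r3:5,r4:Mul2
cycle 11: stall // r0:8,r1:Mul1,r2:Add1,r3:5,r4:Mul2
cycle 12: CDB Mul2=81; issue MUL r3<-Mul2 // r0:8,r1:Mul1,r2:Add1,r3:Mul2,r4:81
cycle 13: issue SUB r3<-Add2 // r0:8,r1:Mul1,r2:Add1,r3:Add2,r4:81
cycle 14: - // r0:8,r1:Mul1,r2:Add1,r3:Add2,r4:81
cycle 15: - // r0:8,r1:Mul1,r2:Add1,r3:Add2,r4:81
cycle 16: - // r0:8,r1:Mul1,r2:Add1,r3:Add2,r4:81
cycle 17: CDB Mul1=6561 // r0:8,r1:6561,r2:Add1,r3:Add2,r4:81
cycle 18: - // r0:8,r1:6561,r2:Add1,r3:Add2,r4:81
cycle 19: - // r0:8,r1:6561,r2:Add1,r3:Add2,r4:81
cycle 20: CDB Add1=13122 // r0:8,r1:6561,r2:13122,r3:Add2,r4:81
cycle 21: CDB Add2=-6553 // r0:8,r1:6561,r2:13122,r3:-6553,r4:81
cycle 22: CDB Mul2=32805 // r0:8,r1:6561,r2:13122,r3:-6553,r4:81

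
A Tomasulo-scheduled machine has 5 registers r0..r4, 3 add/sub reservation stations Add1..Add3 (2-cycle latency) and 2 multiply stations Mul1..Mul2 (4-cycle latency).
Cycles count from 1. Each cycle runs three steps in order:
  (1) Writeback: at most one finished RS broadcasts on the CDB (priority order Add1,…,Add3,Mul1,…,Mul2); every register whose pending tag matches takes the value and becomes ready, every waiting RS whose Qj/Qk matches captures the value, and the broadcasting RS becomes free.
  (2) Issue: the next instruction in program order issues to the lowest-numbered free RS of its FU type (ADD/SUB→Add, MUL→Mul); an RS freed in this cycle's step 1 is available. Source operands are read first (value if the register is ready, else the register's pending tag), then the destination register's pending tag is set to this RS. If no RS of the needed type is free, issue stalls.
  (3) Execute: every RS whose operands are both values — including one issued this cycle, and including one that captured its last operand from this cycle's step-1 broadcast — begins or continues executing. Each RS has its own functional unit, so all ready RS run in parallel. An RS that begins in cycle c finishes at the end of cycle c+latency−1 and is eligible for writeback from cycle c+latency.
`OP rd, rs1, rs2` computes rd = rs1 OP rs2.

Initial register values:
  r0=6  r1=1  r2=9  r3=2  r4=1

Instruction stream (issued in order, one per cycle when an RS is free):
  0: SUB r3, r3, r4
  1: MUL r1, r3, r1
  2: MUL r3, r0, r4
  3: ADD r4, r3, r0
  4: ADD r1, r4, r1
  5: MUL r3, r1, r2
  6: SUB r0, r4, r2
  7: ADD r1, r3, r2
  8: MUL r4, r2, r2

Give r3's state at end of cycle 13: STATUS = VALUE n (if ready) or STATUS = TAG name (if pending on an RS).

STATUS = TAG Mul1

c1: issue SUB r3<-Add1 | r0:6,r1:1,r2:9,r3:Add1,r4:1
c2: issue MUL r1<-Mul1 | r0:6,r1:Mul1,r2:9,r3:Add1,r4:1
c3: CDB Add1=1; issue MUL r3<-Mul2 | r0:6,r1:Mul1,r2:9,r3:Mul2,r4:1
c4: issue ADD r4<-Add1 | r0:6,r1:Mul1,r2:9,r3:Mul2,r4:Add1
c5: issue ADD r1<-Add2 | r0:6,r1:Add2,r2:9,r3:Mul2,r4:Add1
c6: stall | r0:6,r1:Add2,r2:9,r3:Mul2,r4:Add1
c7: CDB Mul1=1; issue MUL r3<-Mul1 | r0:6,r1:Add2,r2:9,r3:Mul1,r4:Add1
c8: CDB Mul2=6; issue SUB r0<-Add3 | r0:Add3,r1:Add2,r2:9,r3:Mul1,r4:Add1
c9: stall | r0:Add3,r1:Add2,r2:9,r3:Mul1,r4:Add1
c10: CDB Add1=12; issue ADD r1<-Add1 | r0:Add3,r1:Add1,r2:9,r3:Mul1,r4:12
c11: issue MUL r4<-Mul2 | r0:Add3,r1:Add1,r2:9,r3:Mul1,r4:Mul2
c12: CDB Add2=13 | r0:Add3,r1:Add1,r2:9,r3:Mul1,r4:Mul2
c13: CDB Add3=3 | r0:3,r1:Add1,r2:9,r3:Mul1,r4:Mul2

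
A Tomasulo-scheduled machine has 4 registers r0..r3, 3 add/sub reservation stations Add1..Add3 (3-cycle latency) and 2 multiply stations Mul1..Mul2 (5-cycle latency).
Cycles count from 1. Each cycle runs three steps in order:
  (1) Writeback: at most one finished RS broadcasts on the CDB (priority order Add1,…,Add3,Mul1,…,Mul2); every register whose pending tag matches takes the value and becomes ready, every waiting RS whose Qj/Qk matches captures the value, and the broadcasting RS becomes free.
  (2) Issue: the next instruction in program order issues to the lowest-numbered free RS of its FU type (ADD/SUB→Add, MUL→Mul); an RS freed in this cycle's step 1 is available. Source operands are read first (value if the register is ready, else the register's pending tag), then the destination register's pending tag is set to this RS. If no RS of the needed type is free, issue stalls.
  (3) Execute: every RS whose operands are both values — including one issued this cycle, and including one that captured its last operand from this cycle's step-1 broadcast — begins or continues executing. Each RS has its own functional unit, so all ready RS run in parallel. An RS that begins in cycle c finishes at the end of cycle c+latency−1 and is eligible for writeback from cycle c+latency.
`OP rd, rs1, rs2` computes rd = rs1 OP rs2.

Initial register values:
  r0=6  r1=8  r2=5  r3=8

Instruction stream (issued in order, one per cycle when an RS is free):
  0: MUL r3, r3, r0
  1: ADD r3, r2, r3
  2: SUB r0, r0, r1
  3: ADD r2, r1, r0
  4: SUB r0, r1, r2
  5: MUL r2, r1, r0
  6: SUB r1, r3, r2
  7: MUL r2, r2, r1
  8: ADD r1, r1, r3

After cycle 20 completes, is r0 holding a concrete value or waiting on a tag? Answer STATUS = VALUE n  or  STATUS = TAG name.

STATUS = VALUE 2

  c1: issue MUL r3<-Mul1  regs: r0:6,r1:8,r2:5,r3:Mul1
  c2: issue ADD r3<-Add1  regs: r0:6,r1:8,r2:5,r3:Add1
  c3: issue SUB r0<-Add2  regs: r0:Add2,r1:8,r2:5,r3:Add1
  c4: issue ADD r2<-Add3  regs: r0:Add2,r1:8,r2:Add3,r3:Add1
  c5: stall  regs: r0:Add2,r1:8,r2:Add3,r3:Add1
  c6: CDB Add2=-2; issue SUB r0<-Add2  regs: r0:Add2,r1:8,r2:Add3,r3:Add1
  c7: CDB Mul1=48; issue MUL r2<-Mul1  regs: r0:Add2,r1:8,r2:Mul1,r3:Add1
  c8: stall  regs: r0:Add2,r1:8,r2:Mul1,r3:Add1
  c9: CDB Add3=6; issue SUB r1<-Add3  regs: r0:Add2,r1:Add3,r2:Mul1,r3:Add1
  c10: CDB Add1=53; issue MUL r2<-Mul2  regs: r0:Add2,r1:Add3,r2:Mul2,r3:53
  c11: issue ADD r1<-Add1  regs: r0:Add2,r1:Add1,r2:Mul2,r3:53
  c12: CDB Add2=2  regs: r0:2,r1:Add1,r2:Mul2,r3:53
  c13: -  regs: r0:2,r1:Add1,r2:Mul2,r3:53
  c14: -  regs: r0:2,r1:Add1,r2:Mul2,r3:53
  c15: -  regs: r0:2,r1:Add1,r2:Mul2,r3:53
  c16: -  regs: r0:2,r1:Add1,r2:Mul2,r3:53
  c17: CDB Mul1=16  regs: r0:2,r1:Add1,r2:Mul2,r3:53
  c18: -  regs: r0:2,r1:Add1,r2:Mul2,r3:53
  c19: -  regs: r0:2,r1:Add1,r2:Mul2,r3:53
  c20: CDB Add3=37  regs: r0:2,r1:Add1,r2:Mul2,r3:53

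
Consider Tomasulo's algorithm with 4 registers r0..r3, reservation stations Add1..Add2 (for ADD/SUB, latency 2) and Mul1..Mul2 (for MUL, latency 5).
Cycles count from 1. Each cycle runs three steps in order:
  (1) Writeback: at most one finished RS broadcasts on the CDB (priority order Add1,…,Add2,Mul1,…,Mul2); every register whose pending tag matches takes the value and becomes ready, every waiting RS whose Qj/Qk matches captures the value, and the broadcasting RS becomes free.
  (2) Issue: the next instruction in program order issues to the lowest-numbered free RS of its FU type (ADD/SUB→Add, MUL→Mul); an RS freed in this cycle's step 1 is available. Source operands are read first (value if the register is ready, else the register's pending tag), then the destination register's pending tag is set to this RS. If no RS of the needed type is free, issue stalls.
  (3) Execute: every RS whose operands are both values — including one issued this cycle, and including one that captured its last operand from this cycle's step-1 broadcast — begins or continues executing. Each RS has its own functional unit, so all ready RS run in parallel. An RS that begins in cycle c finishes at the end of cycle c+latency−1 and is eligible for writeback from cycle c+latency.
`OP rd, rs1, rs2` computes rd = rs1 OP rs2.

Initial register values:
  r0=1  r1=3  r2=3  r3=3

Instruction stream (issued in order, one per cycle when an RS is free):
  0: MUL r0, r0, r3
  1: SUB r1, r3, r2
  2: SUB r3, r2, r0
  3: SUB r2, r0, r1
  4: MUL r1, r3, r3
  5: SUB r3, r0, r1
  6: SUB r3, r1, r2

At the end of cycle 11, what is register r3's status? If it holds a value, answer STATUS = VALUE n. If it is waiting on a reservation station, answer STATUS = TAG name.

STATUS = TAG Add2

c1: issue MUL r0<-Mul1 | r0:Mul1,r1:3,r2:3,r3:3
c2: issue SUB r1<-Add1 | r0:Mul1,r1:Add1,r2:3,r3:3
c3: issue SUB r3<-Add2 | r0:Mul1,r1:Add1,r2:3,r3:Add2
c4: CDB Add1=0; issue SUB r2<-Add1 | r0:Mul1,r1:0,r2:Add1,r3:Add2
c5: issue MUL r1<-Mul2 | r0:Mul1,r1:Mul2,r2:Add1,r3:Add2
c6: CDB Mul1=3; stall | r0:3,r1:Mul2,r2:Add1,r3:Add2
c7: stall | r0:3,r1:Mul2,r2:Add1,r3:Add2
c8: CDB Add1=3; issue SUB r3<-Add1 | r0:3,r1:Mul2,r2:3,r3:Add1
c9: CDB Add2=0; issue SUB r3<-Add2 | r0:3,r1:Mul2,r2:3,r3:Add2
c10: - | r0:3,r1:Mul2,r2:3,r3:Add2
c11: - | r0:3,r1:Mul2,r2:3,r3:Add2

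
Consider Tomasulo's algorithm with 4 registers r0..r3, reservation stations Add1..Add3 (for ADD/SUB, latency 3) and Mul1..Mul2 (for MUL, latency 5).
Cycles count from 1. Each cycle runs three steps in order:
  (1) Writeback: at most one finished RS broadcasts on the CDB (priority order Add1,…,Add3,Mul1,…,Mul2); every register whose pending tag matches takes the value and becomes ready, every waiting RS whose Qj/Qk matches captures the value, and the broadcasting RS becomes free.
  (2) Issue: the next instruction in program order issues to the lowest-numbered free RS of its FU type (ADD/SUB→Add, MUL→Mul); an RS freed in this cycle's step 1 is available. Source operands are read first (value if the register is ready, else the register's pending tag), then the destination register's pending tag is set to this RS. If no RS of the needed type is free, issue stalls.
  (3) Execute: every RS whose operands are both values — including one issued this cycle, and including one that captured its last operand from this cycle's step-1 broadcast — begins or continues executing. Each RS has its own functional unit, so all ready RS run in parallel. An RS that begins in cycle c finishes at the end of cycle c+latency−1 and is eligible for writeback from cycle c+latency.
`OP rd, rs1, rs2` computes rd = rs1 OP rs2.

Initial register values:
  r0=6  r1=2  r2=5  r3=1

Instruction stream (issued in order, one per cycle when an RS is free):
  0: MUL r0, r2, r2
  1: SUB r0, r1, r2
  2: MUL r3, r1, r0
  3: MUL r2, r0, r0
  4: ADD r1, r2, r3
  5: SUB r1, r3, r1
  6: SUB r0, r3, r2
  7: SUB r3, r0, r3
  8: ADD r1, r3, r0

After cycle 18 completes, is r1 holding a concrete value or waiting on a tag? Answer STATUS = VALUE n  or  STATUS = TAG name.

cycle 1: issue MUL r0<-Mul1 // r0:Mul1,r1:2,r2:5,r3:1
cycle 2: issue SUB r0<-Add1 // r0:Add1,r1:2,r2:5,r3:1
cycle 3: issue MUL r3<-Mul2 // r0:Add1,r1:2,r2:5,r3:Mul2
cycle 4: stall // r0:Add1,r1:2,r2:5,r3:Mul2
cycle 5: CDB Add1=-3; stall // r0:-3,r1:2,r2:5,r3:Mul2
cycle 6: CDB Mul1=25; issue MUL r2<-Mul1 // r0:-3,r1:2,r2:Mul1,r3:Mul2
cycle 7: issue ADD r1<-Add1 // r0:-3,r1:Add1,r2:Mul1,r3:Mul2
cycle 8: issue SUB r1<-Add2 // r0:-3,r1:Add2,r2:Mul1,r3:Mul2
cycle 9: issue SUB r0<-Add3 // r0:Add3,r1:Add2,r2:Mul1,r3:Mul2
cycle 10: CDB Mul2=-6; stall // r0:Add3,r1:Add2,r2:Mul1,r3:-6
cycle 11: CDB Mul1=9; stall // r0:Add3,r1:Add2,r2:9,r3:-6
cycle 12: stall // r0:Add3,r1:Add2,r2:9,r3:-6
cycle 13: stall // r0:Add3,r1:Add2,r2:9,r3:-6
cycle 14: CDB Add1=3; issue SUB r3<-Add1 // r0:Add3,r1:Add2,r2:9,r3:Add1
cycle 15: CDB Add3=-15; issue ADD r1<-Add3 // r0:-15,r1:Add3,r2:9,r3:Add1
cycle 16: - // r0:-15,r1:Add3,r2:9,r3:Add1
cycle 17: CDB Add2=-9 // r0:-15,r1:Add3,r2:9,r3:Add1
cycle 18: CDB Add1=-9 // r0:-15,r1:Add3,r2:9,r3:-9

STATUS = TAG Add3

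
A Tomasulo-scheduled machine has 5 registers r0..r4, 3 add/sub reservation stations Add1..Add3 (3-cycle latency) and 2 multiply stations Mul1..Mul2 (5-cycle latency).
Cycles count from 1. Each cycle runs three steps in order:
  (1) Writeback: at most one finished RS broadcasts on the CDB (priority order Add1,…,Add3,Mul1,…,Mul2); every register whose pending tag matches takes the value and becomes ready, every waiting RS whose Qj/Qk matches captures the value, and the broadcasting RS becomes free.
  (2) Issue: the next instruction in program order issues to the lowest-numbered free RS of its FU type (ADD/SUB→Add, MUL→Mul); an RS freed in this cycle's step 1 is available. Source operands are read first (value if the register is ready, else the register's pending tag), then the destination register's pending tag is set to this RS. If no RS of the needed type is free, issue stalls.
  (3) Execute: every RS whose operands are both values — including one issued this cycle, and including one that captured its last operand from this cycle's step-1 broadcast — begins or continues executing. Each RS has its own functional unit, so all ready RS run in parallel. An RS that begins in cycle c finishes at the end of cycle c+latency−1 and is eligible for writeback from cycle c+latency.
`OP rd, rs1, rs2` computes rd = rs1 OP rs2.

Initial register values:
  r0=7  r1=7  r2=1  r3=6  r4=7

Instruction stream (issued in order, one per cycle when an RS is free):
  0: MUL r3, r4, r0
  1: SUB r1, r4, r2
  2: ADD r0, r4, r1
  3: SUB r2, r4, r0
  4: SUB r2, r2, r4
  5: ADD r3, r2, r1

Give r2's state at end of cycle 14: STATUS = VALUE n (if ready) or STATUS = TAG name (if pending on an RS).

STATUS = VALUE -13

c1: issue MUL r3<-Mul1 | r0:7,r1:7,r2:1,r3:Mul1,r4:7
c2: issue SUB r1<-Add1 | r0:7,r1:Add1,r2:1,r3:Mul1,r4:7
c3: issue ADD r0<-Add2 | r0:Add2,r1:Add1,r2:1,r3:Mul1,r4:7
c4: issue SUB r2<-Add3 | r0:Add2,r1:Add1,r2:Add3,r3:Mul1,r4:7
c5: CDB Add1=6; issue SUB r2<-Add1 | r0:Add2,r1:6,r2:Add1,r3:Mul1,r4:7
c6: CDB Mul1=49; stall | r0:Add2,r1:6,r2:Add1,r3:49,r4:7
c7: stall | r0:Add2,r1:6,r2:Add1,r3:49,r4:7
c8: CDB Add2=13; issue ADD r3<-Add2 | r0:13,r1:6,r2:Add1,r3:Add2,r4:7
c9: - | r0:13,r1:6,r2:Add1,r3:Add2,r4:7
c10: - | r0:13,r1:6,r2:Add1,r3:Add2,r4:7
c11: CDB Add3=-6 | r0:13,r1:6,r2:Add1,r3:Add2,r4:7
c12: - | r0:13,r1:6,r2:Add1,r3:Add2,r4:7
c13: - | r0:13,r1:6,r2:Add1,r3:Add2,r4:7
c14: CDB Add1=-13 | r0:13,r1:6,r2:-13,r3:Add2,r4:7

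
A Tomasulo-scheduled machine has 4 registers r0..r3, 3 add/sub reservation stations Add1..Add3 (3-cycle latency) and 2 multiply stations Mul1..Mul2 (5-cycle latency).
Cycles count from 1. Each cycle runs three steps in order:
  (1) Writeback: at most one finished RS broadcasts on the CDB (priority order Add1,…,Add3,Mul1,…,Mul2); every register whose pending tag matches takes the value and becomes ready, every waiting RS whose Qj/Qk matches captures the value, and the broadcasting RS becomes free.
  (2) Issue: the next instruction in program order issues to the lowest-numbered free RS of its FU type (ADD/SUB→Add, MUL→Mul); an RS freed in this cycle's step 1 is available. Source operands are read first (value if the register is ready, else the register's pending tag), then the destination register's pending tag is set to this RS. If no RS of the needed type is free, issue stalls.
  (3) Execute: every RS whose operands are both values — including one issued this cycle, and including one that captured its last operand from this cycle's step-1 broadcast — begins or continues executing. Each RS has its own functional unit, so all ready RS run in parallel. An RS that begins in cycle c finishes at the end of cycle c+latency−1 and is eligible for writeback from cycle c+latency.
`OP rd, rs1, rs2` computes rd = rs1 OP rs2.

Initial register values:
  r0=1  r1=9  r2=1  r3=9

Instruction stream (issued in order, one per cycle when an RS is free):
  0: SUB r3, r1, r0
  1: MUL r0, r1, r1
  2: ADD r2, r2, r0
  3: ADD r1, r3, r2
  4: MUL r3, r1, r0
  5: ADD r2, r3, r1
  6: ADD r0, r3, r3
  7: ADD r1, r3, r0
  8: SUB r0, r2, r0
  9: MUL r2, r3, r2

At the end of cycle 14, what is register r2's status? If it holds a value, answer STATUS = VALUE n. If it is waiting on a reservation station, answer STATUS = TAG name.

cycle 1: issue SUB r3<-Add1 // r0:1,r1:9,r2:1,r3:Add1
cycle 2: issue MUL r0<-Mul1 // r0:Mul1,r1:9,r2:1,r3:Add1
cycle 3: issue ADD r2<-Add2 // r0:Mul1,r1:9,r2:Add2,r3:Add1
cycle 4: CDB Add1=8; issue ADD r1<-Add1 // r0:Mul1,r1:Add1,r2:Add2,r3:8
cycle 5: issue MUL r3<-Mul2 // r0:Mul1,r1:Add1,r2:Add2,r3:Mul2
cycle 6: issue ADD r2<-Add3 // r0:Mul1,r1:Add1,r2:Add3,r3:Mul2
cycle 7: CDB Mul1=81; stall // r0:81,r1:Add1,r2:Add3,r3:Mul2
cycle 8: stall // r0:81,r1:Add1,r2:Add3,r3:Mul2
cycle 9: stall // r0:81,r1:Add1,r2:Add3,r3:Mul2
cycle 10: CDB Add2=82; issue ADD r0<-Add2 // r0:Add2,r1:Add1,r2:Add3,r3:Mul2
cycle 11: stall // r0:Add2,r1:Add1,r2:Add3,r3:Mul2
cycle 12: stall // r0:Add2,r1:Add1,r2:Add3,r3:Mul2
cycle 13: CDB Add1=90; issue ADD r1<-Add1 // r0:Add2,r1:Add1,r2:Add3,r3:Mul2
cycle 14: stall // r0:Add2,r1:Add1,r2:Add3,r3:Mul2

STATUS = TAG Add3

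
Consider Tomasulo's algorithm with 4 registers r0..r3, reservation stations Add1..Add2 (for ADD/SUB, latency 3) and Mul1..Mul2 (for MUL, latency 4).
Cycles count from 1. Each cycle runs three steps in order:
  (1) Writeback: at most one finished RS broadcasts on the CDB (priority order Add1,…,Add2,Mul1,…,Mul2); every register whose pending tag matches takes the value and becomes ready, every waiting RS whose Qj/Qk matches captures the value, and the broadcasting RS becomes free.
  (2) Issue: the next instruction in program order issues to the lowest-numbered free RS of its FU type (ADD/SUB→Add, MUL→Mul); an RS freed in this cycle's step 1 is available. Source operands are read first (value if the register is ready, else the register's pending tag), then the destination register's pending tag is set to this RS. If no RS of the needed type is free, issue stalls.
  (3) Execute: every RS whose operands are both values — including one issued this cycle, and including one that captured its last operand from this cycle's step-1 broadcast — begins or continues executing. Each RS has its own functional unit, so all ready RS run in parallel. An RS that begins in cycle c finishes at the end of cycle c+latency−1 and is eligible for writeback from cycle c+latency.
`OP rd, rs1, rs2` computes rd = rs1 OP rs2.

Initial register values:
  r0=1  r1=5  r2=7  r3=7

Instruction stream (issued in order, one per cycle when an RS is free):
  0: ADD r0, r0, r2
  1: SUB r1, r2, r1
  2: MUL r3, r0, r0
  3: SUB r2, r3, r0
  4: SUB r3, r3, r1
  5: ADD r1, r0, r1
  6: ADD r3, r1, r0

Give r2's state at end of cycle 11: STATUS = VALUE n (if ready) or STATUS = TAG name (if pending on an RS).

cycle 1: issue ADD r0<-Add1 // r0:Add1,r1:5,r2:7,r3:7
cycle 2: issue SUB r1<-Add2 // r0:Add1,r1:Add2,r2:7,r3:7
cycle 3: issue MUL r3<-Mul1 // r0:Add1,r1:Add2,r2:7,r3:Mul1
cycle 4: CDB Add1=8; issue SUB r2<-Add1 // r0:8,r1:Add2,r2:Add1,r3:Mul1
cycle 5: CDB Add2=2; issue SUB r3<-Add2 // r0:8,r1:2,r2:Add1,r3:Add2
cycle 6: stall // r0:8,r1:2,r2:Add1,r3:Add2
cycle 7: stall // r0:8,r1:2,r2:Add1,r3:Add2
cycle 8: CDB Mul1=64; stall // r0:8,r1:2,r2:Add1,r3:Add2
cycle 9: stall // r0:8,r1:2,r2:Add1,r3:Add2
cycle 10: stall // r0:8,r1:2,r2:Add1,r3:Add2
cycle 11: CDB Add1=56; issue ADD r1<-Add1 // r0:8,r1:Add1,r2:56,r3:Add2

STATUS = VALUE 56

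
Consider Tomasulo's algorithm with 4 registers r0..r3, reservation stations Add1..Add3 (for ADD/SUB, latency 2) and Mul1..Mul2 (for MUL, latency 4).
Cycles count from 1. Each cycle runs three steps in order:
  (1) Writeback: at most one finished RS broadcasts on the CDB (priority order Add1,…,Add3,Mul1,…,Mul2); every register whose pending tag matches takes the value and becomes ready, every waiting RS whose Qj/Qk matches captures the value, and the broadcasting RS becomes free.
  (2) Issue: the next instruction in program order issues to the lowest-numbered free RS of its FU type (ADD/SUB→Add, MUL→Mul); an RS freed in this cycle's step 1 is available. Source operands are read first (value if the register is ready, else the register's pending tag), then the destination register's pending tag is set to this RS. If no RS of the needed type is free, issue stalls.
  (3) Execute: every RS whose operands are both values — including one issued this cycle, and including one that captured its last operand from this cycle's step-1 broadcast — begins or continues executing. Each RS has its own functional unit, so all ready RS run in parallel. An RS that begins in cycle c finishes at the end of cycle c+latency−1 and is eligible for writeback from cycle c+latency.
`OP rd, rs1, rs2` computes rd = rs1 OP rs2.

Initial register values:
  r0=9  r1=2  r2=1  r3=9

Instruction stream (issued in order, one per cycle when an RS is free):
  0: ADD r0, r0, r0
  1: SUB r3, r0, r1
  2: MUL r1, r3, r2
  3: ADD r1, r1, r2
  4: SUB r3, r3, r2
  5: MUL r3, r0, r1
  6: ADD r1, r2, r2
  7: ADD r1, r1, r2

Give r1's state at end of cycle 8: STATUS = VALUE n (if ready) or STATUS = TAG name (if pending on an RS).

STATUS = TAG Add3

  c1: issue ADD r0<-Add1  regs: r0:Add1,r1:2,r2:1,r3:9
  c2: issue SUB r3<-Add2  regs: r0:Add1,r1:2,r2:1,r3:Add2
  c3: CDB Add1=18; issue MUL r1<-Mul1  regs: r0:18,r1:Mul1,r2:1,r3:Add2
  c4: issue ADD r1<-Add1  regs: r0:18,r1:Add1,r2:1,r3:Add2
  c5: CDB Add2=16; issue SUB r3<-Add2  regs: r0:18,r1:Add1,r2:1,r3:Add2
  c6: issue MUL r3<-Mul2  regs: r0:18,r1:Add1,r2:1,r3:Mul2
  c7: CDB Add2=15; issue ADD r1<-Add2  regs: r0:18,r1:Add2,r2:1,r3:Mul2
  c8: issue ADD r1<-Add3  regs: r0:18,r1:Add3,r2:1,r3:Mul2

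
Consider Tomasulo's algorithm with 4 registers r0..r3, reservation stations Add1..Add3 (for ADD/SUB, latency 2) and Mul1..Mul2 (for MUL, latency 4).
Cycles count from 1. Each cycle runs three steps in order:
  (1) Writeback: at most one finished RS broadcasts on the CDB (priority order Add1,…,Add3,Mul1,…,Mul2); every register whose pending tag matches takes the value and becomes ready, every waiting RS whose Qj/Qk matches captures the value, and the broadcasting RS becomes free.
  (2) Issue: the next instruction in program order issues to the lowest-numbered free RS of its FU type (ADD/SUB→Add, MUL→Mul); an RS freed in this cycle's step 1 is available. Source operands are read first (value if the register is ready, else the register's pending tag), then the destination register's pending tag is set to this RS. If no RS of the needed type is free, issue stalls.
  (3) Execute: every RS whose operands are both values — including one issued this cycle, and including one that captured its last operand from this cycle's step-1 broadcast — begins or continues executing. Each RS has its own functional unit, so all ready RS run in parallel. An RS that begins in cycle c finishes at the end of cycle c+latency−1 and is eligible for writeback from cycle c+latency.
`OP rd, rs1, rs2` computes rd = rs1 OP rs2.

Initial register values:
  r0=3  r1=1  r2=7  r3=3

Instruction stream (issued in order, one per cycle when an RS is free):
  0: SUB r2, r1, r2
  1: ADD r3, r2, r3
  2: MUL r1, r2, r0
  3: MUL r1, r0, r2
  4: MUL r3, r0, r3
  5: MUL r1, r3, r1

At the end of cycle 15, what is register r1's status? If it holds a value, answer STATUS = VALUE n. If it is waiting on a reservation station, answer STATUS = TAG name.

c1: issue SUB r2<-Add1 | r0:3,r1:1,r2:Add1,r3:3
c2: issue ADD r3<-Add2 | r0:3,r1:1,r2:Add1,r3:Add2
c3: CDB Add1=-6; issue MUL r1<-Mul1 | r0:3,r1:Mul1,r2:-6,r3:Add2
c4: issue MUL r1<-Mul2 | r0:3,r1:Mul2,r2:-6,r3:Add2
c5: CDB Add2=-3; stall | r0:3,r1:Mul2,r2:-6,r3:-3
c6: stall | r0:3,r1:Mul2,r2:-6,r3:-3
c7: CDB Mul1=-18; issue MUL r3<-Mul1 | r0:3,r1:Mul2,r2:-6,r3:Mul1
c8: CDB Mul2=-18; issue MUL r1<-Mul2 | r0:3,r1:Mul2,r2:-6,r3:Mul1
c9: - | r0:3,r1:Mul2,r2:-6,r3:Mul1
c10: - | r0:3,r1:Mul2,r2:-6,r3:Mul1
c11: CDB Mul1=-9 | r0:3,r1:Mul2,r2:-6,r3:-9
c12: - | r0:3,r1:Mul2,r2:-6,r3:-9
c13: - | r0:3,r1:Mul2,r2:-6,r3:-9
c14: - | r0:3,r1:Mul2,r2:-6,r3:-9
c15: CDB Mul2=162 | r0:3,r1:162,r2:-6,r3:-9

STATUS = VALUE 162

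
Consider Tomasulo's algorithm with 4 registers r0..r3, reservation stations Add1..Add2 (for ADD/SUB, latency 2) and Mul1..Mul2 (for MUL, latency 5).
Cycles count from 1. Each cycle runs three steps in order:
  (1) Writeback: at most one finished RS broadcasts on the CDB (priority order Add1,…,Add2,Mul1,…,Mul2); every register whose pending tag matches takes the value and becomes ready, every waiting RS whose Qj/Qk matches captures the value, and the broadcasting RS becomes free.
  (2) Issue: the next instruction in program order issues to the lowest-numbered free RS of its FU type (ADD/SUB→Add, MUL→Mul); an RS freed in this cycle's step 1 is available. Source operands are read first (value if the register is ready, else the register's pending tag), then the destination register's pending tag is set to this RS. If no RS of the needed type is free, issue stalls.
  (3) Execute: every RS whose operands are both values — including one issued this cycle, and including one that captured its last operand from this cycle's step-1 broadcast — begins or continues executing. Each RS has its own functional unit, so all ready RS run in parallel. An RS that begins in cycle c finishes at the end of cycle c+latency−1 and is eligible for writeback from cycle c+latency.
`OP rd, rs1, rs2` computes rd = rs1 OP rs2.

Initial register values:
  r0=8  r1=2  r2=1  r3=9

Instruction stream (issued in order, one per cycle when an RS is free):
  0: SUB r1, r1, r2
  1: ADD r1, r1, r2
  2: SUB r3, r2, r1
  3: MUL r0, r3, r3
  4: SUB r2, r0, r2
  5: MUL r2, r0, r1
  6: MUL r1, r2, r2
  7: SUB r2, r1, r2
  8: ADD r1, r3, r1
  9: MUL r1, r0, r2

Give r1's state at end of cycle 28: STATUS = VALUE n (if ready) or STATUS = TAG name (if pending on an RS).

STATUS = TAG Mul2

  c1: issue SUB r1<-Add1  regs: r0:8,r1:Add1,r2:1,r3:9
  c2: issue ADD r1<-Add2  regs: r0:8,r1:Add2,r2:1,r3:9
  c3: CDB Add1=1; issue SUB r3<-Add1  regs: r0:8,r1:Add2,r2:1,r3:Add1
  c4: issue MUL r0<-Mul1  regs: r0:Mul1,r1:Add2,r2:1,r3:Add1
  c5: CDB Add2=2; issue SUB r2<-Add2  regs: r0:Mul1,r1:2,r2:Add2,r3:Add1
  c6: issue MUL r2<-Mul2  regs: r0:Mul1,r1:2,r2:Mul2,r3:Add1
  c7: CDB Add1=-1; stall  regs: r0:Mul1,r1:2,r2:Mul2,r3:-1
  c8: stall  regs: r0:Mul1,r1:2,r2:Mul2,r3:-1
  c9: stall  regs: r0:Mul1,r1:2,r2:Mul2,r3:-1
  c10: stall  regs: r0:Mul1,r1:2,r2:Mul2,r3:-1
  c11: stall  regs: r0:Mul1,r1:2,r2:Mul2,r3:-1
  c12: CDB Mul1=1; issue MUL r1<-Mul1  regs: r0:1,r1:Mul1,r2:Mul2,r3:-1
  c13: issue SUB r2<-Add1  regs: r0:1,r1:Mul1,r2:Add1,r3:-1
  c14: CDB Add2=0; issue ADD r1<-Add2  regs: r0:1,r1:Add2,r2:Add1,r3:-1
  c15: stall  regs: r0:1,r1:Add2,r2:Add1,r3:-1
  c16: stall  regs: r0:1,r1:Add2,r2:Add1,r3:-1
  c17: CDB Mul2=2; issue MUL r1<-Mul2  regs: r0:1,r1:Mul2,r2:Add1,r3:-1
  c18: -  regs: r0:1,r1:Mul2,r2:Add1,r3:-1
  c19: -  regs: r0:1,r1:Mul2,r2:Add1,r3:-1
  c20: -  regs: r0:1,r1:Mul2,r2:Add1,r3:-1
  c21: -  regs: r0:1,r1:Mul2,r2:Add1,r3:-1
  c22: CDB Mul1=4  regs: r0:1,r1:Mul2,r2:Add1,r3:-1
  c23: -  regs: r0:1,r1:Mul2,r2:Add1,r3:-1
  c24: CDB Add1=2  regs: r0:1,r1:Mul2,r2:2,r3:-1
  c25: CDB Add2=3  regs: r0:1,r1:Mul2,r2:2,r3:-1
  c26: -  regs: r0:1,r1:Mul2,r2:2,r3:-1
  c27: -  regs: r0:1,r1:Mul2,r2:2,r3:-1
  c28: -  regs: r0:1,r1:Mul2,r2:2,r3:-1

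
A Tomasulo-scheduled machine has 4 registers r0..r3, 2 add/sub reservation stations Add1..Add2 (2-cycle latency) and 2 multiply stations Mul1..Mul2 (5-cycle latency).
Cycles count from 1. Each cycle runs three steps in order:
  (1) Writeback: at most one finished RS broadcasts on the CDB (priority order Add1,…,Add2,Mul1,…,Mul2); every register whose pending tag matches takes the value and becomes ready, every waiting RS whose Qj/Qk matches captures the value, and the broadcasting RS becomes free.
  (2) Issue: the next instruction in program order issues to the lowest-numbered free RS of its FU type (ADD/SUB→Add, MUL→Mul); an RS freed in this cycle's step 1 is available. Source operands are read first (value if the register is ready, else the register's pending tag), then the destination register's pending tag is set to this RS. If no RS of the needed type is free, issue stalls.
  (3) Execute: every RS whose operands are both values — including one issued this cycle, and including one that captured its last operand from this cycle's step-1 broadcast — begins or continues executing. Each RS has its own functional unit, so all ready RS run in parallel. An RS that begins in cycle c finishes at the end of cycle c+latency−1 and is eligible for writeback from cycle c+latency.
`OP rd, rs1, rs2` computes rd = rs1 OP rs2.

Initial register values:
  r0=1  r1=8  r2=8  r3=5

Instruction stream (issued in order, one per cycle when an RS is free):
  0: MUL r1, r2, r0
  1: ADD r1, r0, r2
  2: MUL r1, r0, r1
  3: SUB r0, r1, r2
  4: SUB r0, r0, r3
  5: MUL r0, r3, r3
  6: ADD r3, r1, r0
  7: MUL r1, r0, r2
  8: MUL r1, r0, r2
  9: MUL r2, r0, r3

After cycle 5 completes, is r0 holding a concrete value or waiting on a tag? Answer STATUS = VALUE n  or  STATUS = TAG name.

c1: issue MUL r1<-Mul1 | r0:1,r1:Mul1,r2:8,r3:5
c2: issue ADD r1<-Add1 | r0:1,r1:Add1,r2:8,r3:5
c3: issue MUL r1<-Mul2 | r0:1,r1:Mul2,r2:8,r3:5
c4: CDB Add1=9; issue SUB r0<-Add1 | r0:Add1,r1:Mul2,r2:8,r3:5
c5: issue SUB r0<-Add2 | r0:Add2,r1:Mul2,r2:8,r3:5

STATUS = TAG Add2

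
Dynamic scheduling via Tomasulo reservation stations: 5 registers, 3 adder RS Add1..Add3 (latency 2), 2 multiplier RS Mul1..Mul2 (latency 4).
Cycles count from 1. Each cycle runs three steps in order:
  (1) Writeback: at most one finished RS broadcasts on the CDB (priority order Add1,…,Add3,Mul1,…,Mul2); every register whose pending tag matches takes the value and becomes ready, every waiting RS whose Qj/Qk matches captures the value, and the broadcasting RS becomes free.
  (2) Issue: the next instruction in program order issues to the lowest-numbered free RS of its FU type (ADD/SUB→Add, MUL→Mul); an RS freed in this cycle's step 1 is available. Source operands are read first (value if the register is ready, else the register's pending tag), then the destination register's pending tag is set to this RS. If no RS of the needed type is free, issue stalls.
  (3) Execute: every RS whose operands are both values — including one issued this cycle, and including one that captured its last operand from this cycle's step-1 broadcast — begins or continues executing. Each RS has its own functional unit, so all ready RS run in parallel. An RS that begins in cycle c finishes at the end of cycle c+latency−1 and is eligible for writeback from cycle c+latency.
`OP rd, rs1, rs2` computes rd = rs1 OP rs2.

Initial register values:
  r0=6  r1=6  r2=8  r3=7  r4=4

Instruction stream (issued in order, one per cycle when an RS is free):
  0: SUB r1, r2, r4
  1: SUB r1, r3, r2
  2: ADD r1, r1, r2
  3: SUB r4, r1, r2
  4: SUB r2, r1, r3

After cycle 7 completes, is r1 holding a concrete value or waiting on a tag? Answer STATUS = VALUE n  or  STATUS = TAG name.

STATUS = VALUE 7

cycle 1: issue SUB r1<-Add1 // r0:6,r1:Add1,r2:8,r3:7,r4:4
cycle 2: issue SUB r1<-Add2 // r0:6,r1:Add2,r2:8,r3:7,r4:4
cycle 3: CDB Add1=4; issue ADD r1<-Add1 // r0:6,r1:Add1,r2:8,r3:7,r4:4
cycle 4: CDB Add2=-1; issue SUB r4<-Add2 // r0:6,r1:Add1,r2:8,r3:7,r4:Add2
cycle 5: issue SUB r2<-Add3 // r0:6,r1:Add1,r2:Add3,r3:7,r4:Add2
cycle 6: CDB Add1=7 // r0:6,r1:7,r2:Add3,r3:7,r4:Add2
cycle 7: - // r0:6,r1:7,r2:Add3,r3:7,r4:Add2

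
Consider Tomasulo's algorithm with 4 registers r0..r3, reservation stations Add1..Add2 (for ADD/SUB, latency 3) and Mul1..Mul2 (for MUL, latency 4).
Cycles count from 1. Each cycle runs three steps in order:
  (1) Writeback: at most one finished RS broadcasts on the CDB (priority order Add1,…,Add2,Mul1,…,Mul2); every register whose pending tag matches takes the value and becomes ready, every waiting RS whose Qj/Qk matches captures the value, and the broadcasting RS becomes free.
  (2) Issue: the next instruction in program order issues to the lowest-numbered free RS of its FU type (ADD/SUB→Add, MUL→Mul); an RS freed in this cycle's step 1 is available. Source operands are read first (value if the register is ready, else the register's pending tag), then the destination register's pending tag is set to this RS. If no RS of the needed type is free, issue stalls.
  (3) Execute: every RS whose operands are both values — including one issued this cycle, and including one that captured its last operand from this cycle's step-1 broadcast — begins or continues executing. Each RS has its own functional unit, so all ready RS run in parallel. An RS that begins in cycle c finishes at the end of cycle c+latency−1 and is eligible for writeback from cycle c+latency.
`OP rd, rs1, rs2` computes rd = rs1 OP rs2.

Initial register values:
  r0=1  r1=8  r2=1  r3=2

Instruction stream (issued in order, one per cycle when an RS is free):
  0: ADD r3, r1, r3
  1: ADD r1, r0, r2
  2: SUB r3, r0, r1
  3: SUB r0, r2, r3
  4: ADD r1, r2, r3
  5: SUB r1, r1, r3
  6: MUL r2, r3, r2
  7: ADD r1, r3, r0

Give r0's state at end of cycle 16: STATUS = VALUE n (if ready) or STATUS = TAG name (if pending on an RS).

c1: issue ADD r3<-Add1 | r0:1,r1:8,r2:1,r3:Add1
c2: issue ADD r1<-Add2 | r0:1,r1:Add2,r2:1,r3:Add1
c3: stall | r0:1,r1:Add2,r2:1,r3:Add1
c4: CDB Add1=10; issue SUB r3<-Add1 | r0:1,r1:Add2,r2:1,r3:Add1
c5: CDB Add2=2; issue SUB r0<-Add2 | r0:Add2,r1:2,r2:1,r3:Add1
c6: stall | r0:Add2,r1:2,r2:1,r3:Add1
c7: stall | r0:Add2,r1:2,r2:1,r3:Add1
c8: CDB Add1=-1; issue ADD r1<-Add1 | r0:Add2,r1:Add1,r2:1,r3:-1
c9: stall | r0:Add2,r1:Add1,r2:1,r3:-1
c10: stall | r0:Add2,r1:Add1,r2:1,r3:-1
c11: CDB Add1=0; issue SUB r1<-Add1 | r0:Add2,r1:Add1,r2:1,r3:-1
c12: CDB Add2=2; issue MUL r2<-Mul1 | r0:2,r1:Add1,r2:Mul1,r3:-1
c13: issue ADD r1<-Add2 | r0:2,r1:Add2,r2:Mul1,r3:-1
c14: CDB Add1=1 | r0:2,r1:Add2,r2:Mul1,r3:-1
c15: - | r0:2,r1:Add2,r2:Mul1,r3:-1
c16: CDB Add2=1 | r0:2,r1:1,r2:Mul1,r3:-1

STATUS = VALUE 2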